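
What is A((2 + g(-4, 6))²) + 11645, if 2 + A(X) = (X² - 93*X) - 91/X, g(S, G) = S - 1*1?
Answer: 97892/9 ≈ 10877.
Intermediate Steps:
g(S, G) = -1 + S (g(S, G) = S - 1 = -1 + S)
A(X) = -2 + X² - 93*X - 91/X (A(X) = -2 + ((X² - 93*X) - 91/X) = -2 + (X² - 93*X - 91/X) = -2 + X² - 93*X - 91/X)
A((2 + g(-4, 6))²) + 11645 = (-2 + ((2 + (-1 - 4))²)² - 93*(2 + (-1 - 4))² - 91/(2 + (-1 - 4))²) + 11645 = (-2 + ((2 - 5)²)² - 93*(2 - 5)² - 91/(2 - 5)²) + 11645 = (-2 + ((-3)²)² - 93*(-3)² - 91/((-3)²)) + 11645 = (-2 + 9² - 93*9 - 91/9) + 11645 = (-2 + 81 - 837 - 91*⅑) + 11645 = (-2 + 81 - 837 - 91/9) + 11645 = -6913/9 + 11645 = 97892/9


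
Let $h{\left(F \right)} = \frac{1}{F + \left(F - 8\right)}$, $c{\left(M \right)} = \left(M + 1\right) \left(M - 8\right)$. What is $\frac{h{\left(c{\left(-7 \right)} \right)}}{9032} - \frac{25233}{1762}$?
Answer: $- \frac{19599782335}{1368637024} \approx -14.321$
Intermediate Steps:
$c{\left(M \right)} = \left(1 + M\right) \left(-8 + M\right)$
$h{\left(F \right)} = \frac{1}{-8 + 2 F}$ ($h{\left(F \right)} = \frac{1}{F + \left(F - 8\right)} = \frac{1}{F + \left(-8 + F\right)} = \frac{1}{-8 + 2 F}$)
$\frac{h{\left(c{\left(-7 \right)} \right)}}{9032} - \frac{25233}{1762} = \frac{\frac{1}{2} \frac{1}{-4 - \left(-41 - 49\right)}}{9032} - \frac{25233}{1762} = \frac{1}{2 \left(-4 + \left(-8 + 49 + 49\right)\right)} \frac{1}{9032} - \frac{25233}{1762} = \frac{1}{2 \left(-4 + 90\right)} \frac{1}{9032} - \frac{25233}{1762} = \frac{1}{2 \cdot 86} \cdot \frac{1}{9032} - \frac{25233}{1762} = \frac{1}{2} \cdot \frac{1}{86} \cdot \frac{1}{9032} - \frac{25233}{1762} = \frac{1}{172} \cdot \frac{1}{9032} - \frac{25233}{1762} = \frac{1}{1553504} - \frac{25233}{1762} = - \frac{19599782335}{1368637024}$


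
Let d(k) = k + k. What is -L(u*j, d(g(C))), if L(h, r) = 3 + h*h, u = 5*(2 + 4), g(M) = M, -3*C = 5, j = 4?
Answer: -14403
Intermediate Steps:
C = -5/3 (C = -⅓*5 = -5/3 ≈ -1.6667)
d(k) = 2*k
u = 30 (u = 5*6 = 30)
L(h, r) = 3 + h²
-L(u*j, d(g(C))) = -(3 + (30*4)²) = -(3 + 120²) = -(3 + 14400) = -1*14403 = -14403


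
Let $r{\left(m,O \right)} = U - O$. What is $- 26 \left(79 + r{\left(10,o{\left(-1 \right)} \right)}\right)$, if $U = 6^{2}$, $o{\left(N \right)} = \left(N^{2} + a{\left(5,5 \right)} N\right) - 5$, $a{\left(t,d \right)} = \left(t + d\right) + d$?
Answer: $-3484$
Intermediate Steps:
$a{\left(t,d \right)} = t + 2 d$ ($a{\left(t,d \right)} = \left(d + t\right) + d = t + 2 d$)
$o{\left(N \right)} = -5 + N^{2} + 15 N$ ($o{\left(N \right)} = \left(N^{2} + \left(5 + 2 \cdot 5\right) N\right) - 5 = \left(N^{2} + \left(5 + 10\right) N\right) - 5 = \left(N^{2} + 15 N\right) - 5 = -5 + N^{2} + 15 N$)
$U = 36$
$r{\left(m,O \right)} = 36 - O$
$- 26 \left(79 + r{\left(10,o{\left(-1 \right)} \right)}\right) = - 26 \left(79 + \left(36 - \left(-5 + \left(-1\right)^{2} + 15 \left(-1\right)\right)\right)\right) = - 26 \left(79 + \left(36 - \left(-5 + 1 - 15\right)\right)\right) = - 26 \left(79 + \left(36 - -19\right)\right) = - 26 \left(79 + \left(36 + 19\right)\right) = - 26 \left(79 + 55\right) = \left(-26\right) 134 = -3484$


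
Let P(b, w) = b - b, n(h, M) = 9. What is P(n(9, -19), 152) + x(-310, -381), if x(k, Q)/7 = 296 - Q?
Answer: 4739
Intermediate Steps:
x(k, Q) = 2072 - 7*Q (x(k, Q) = 7*(296 - Q) = 2072 - 7*Q)
P(b, w) = 0
P(n(9, -19), 152) + x(-310, -381) = 0 + (2072 - 7*(-381)) = 0 + (2072 + 2667) = 0 + 4739 = 4739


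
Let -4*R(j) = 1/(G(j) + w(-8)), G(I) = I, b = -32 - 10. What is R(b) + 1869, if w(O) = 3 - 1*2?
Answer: 306517/164 ≈ 1869.0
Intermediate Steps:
w(O) = 1 (w(O) = 3 - 2 = 1)
b = -42
R(j) = -1/(4*(1 + j)) (R(j) = -1/(4*(j + 1)) = -1/(4*(1 + j)))
R(b) + 1869 = -1/(4 + 4*(-42)) + 1869 = -1/(4 - 168) + 1869 = -1/(-164) + 1869 = -1*(-1/164) + 1869 = 1/164 + 1869 = 306517/164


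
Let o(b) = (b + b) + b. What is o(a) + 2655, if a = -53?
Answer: 2496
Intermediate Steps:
o(b) = 3*b (o(b) = 2*b + b = 3*b)
o(a) + 2655 = 3*(-53) + 2655 = -159 + 2655 = 2496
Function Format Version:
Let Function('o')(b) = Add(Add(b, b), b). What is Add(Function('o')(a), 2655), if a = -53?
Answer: 2496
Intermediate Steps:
Function('o')(b) = Mul(3, b) (Function('o')(b) = Add(Mul(2, b), b) = Mul(3, b))
Add(Function('o')(a), 2655) = Add(Mul(3, -53), 2655) = Add(-159, 2655) = 2496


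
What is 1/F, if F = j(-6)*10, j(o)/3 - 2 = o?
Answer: -1/120 ≈ -0.0083333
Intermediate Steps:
j(o) = 6 + 3*o
F = -120 (F = (6 + 3*(-6))*10 = (6 - 18)*10 = -12*10 = -120)
1/F = 1/(-120) = -1/120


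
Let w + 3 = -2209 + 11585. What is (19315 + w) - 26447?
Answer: 2241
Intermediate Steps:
w = 9373 (w = -3 + (-2209 + 11585) = -3 + 9376 = 9373)
(19315 + w) - 26447 = (19315 + 9373) - 26447 = 28688 - 26447 = 2241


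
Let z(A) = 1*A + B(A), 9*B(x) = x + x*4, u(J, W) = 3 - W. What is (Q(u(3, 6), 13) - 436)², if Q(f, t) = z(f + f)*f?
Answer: 166464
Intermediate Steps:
B(x) = 5*x/9 (B(x) = (x + x*4)/9 = (x + 4*x)/9 = (5*x)/9 = 5*x/9)
z(A) = 14*A/9 (z(A) = 1*A + 5*A/9 = A + 5*A/9 = 14*A/9)
Q(f, t) = 28*f²/9 (Q(f, t) = (14*(f + f)/9)*f = (14*(2*f)/9)*f = (28*f/9)*f = 28*f²/9)
(Q(u(3, 6), 13) - 436)² = (28*(3 - 1*6)²/9 - 436)² = (28*(3 - 6)²/9 - 436)² = ((28/9)*(-3)² - 436)² = ((28/9)*9 - 436)² = (28 - 436)² = (-408)² = 166464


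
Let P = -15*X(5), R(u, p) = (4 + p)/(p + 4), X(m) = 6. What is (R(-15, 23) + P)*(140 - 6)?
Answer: -11926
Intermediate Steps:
R(u, p) = 1 (R(u, p) = (4 + p)/(4 + p) = 1)
P = -90 (P = -15*6 = -90)
(R(-15, 23) + P)*(140 - 6) = (1 - 90)*(140 - 6) = -89*134 = -11926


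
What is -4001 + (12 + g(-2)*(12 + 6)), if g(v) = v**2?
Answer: -3917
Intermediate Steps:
-4001 + (12 + g(-2)*(12 + 6)) = -4001 + (12 + (-2)**2*(12 + 6)) = -4001 + (12 + 4*18) = -4001 + (12 + 72) = -4001 + 84 = -3917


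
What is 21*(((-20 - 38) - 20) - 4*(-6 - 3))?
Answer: -882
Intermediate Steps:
21*(((-20 - 38) - 20) - 4*(-6 - 3)) = 21*((-58 - 20) - 4*(-9)) = 21*(-78 + 36) = 21*(-42) = -882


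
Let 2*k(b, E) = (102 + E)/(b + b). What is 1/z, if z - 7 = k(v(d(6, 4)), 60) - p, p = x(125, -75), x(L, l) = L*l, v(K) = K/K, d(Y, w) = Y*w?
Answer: 2/18845 ≈ 0.00010613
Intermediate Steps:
v(K) = 1
k(b, E) = (102 + E)/(4*b) (k(b, E) = ((102 + E)/(b + b))/2 = ((102 + E)/((2*b)))/2 = ((102 + E)*(1/(2*b)))/2 = ((102 + E)/(2*b))/2 = (102 + E)/(4*b))
p = -9375 (p = 125*(-75) = -9375)
z = 18845/2 (z = 7 + ((¼)*(102 + 60)/1 - 1*(-9375)) = 7 + ((¼)*1*162 + 9375) = 7 + (81/2 + 9375) = 7 + 18831/2 = 18845/2 ≈ 9422.5)
1/z = 1/(18845/2) = 2/18845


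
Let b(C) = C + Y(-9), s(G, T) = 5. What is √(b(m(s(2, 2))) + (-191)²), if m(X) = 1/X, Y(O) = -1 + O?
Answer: 2*√227945/5 ≈ 190.97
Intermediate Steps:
b(C) = -10 + C (b(C) = C + (-1 - 9) = C - 10 = -10 + C)
√(b(m(s(2, 2))) + (-191)²) = √((-10 + 1/5) + (-191)²) = √((-10 + ⅕) + 36481) = √(-49/5 + 36481) = √(182356/5) = 2*√227945/5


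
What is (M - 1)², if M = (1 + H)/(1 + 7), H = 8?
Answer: 1/64 ≈ 0.015625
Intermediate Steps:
M = 9/8 (M = (1 + 8)/(1 + 7) = 9/8 ≈ 1.1250)
(M - 1)² = (9/8 - 1)² = (⅛)² = 1/64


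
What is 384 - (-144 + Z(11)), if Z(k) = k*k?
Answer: 407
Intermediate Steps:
Z(k) = k²
384 - (-144 + Z(11)) = 384 - (-144 + 11²) = 384 - (-144 + 121) = 384 - 1*(-23) = 384 + 23 = 407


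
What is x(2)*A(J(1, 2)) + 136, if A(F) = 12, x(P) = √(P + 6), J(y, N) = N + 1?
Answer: 136 + 24*√2 ≈ 169.94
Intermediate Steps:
J(y, N) = 1 + N
x(P) = √(6 + P)
x(2)*A(J(1, 2)) + 136 = √(6 + 2)*12 + 136 = √8*12 + 136 = (2*√2)*12 + 136 = 24*√2 + 136 = 136 + 24*√2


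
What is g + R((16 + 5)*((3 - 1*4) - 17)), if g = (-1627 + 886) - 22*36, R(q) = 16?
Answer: -1517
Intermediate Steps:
g = -1533 (g = -741 - 792 = -1533)
g + R((16 + 5)*((3 - 1*4) - 17)) = -1533 + 16 = -1517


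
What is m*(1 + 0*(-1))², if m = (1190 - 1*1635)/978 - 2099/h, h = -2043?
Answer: 381229/666018 ≈ 0.57240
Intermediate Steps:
m = 381229/666018 (m = (1190 - 1*1635)/978 - 2099/(-2043) = (1190 - 1635)*(1/978) - 2099*(-1/2043) = -445*1/978 + 2099/2043 = -445/978 + 2099/2043 = 381229/666018 ≈ 0.57240)
m*(1 + 0*(-1))² = 381229*(1 + 0*(-1))²/666018 = 381229*(1 + 0)²/666018 = (381229/666018)*1² = (381229/666018)*1 = 381229/666018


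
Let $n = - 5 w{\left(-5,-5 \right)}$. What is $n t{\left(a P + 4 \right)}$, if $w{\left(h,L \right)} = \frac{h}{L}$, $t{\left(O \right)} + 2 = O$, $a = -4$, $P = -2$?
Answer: $-50$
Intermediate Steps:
$t{\left(O \right)} = -2 + O$
$n = -5$ ($n = - 5 \left(- \frac{5}{-5}\right) = - 5 \left(\left(-5\right) \left(- \frac{1}{5}\right)\right) = \left(-5\right) 1 = -5$)
$n t{\left(a P + 4 \right)} = - 5 \left(-2 + \left(\left(-4\right) \left(-2\right) + 4\right)\right) = - 5 \left(-2 + \left(8 + 4\right)\right) = - 5 \left(-2 + 12\right) = \left(-5\right) 10 = -50$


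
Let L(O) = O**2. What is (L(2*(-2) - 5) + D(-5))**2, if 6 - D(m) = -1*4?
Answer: 8281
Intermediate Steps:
D(m) = 10 (D(m) = 6 - (-1)*4 = 6 - 1*(-4) = 6 + 4 = 10)
(L(2*(-2) - 5) + D(-5))**2 = ((2*(-2) - 5)**2 + 10)**2 = ((-4 - 5)**2 + 10)**2 = ((-9)**2 + 10)**2 = (81 + 10)**2 = 91**2 = 8281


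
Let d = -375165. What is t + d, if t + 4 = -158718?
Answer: -533887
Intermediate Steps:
t = -158722 (t = -4 - 158718 = -158722)
t + d = -158722 - 375165 = -533887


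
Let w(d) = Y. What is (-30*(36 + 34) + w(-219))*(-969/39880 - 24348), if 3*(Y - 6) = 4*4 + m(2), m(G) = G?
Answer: 253430793549/4985 ≈ 5.0839e+7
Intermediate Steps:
Y = 12 (Y = 6 + (4*4 + 2)/3 = 6 + (16 + 2)/3 = 6 + (⅓)*18 = 6 + 6 = 12)
w(d) = 12
(-30*(36 + 34) + w(-219))*(-969/39880 - 24348) = (-30*(36 + 34) + 12)*(-969/39880 - 24348) = (-30*70 + 12)*(-969*1/39880 - 24348) = (-2100 + 12)*(-969/39880 - 24348) = -2088*(-970999209/39880) = 253430793549/4985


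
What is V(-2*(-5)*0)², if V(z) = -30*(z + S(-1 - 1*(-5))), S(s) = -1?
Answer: 900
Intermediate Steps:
V(z) = 30 - 30*z (V(z) = -30*(z - 1) = -30*(-1 + z) = 30 - 30*z)
V(-2*(-5)*0)² = (30 - 30*(-2*(-5))*0)² = (30 - 300*0)² = (30 - 30*0)² = (30 + 0)² = 30² = 900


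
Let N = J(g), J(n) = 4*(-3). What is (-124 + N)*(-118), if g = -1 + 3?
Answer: 16048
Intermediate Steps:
g = 2
J(n) = -12
N = -12
(-124 + N)*(-118) = (-124 - 12)*(-118) = -136*(-118) = 16048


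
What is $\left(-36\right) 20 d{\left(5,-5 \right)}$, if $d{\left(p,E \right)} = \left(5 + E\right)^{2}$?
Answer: $0$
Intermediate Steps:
$\left(-36\right) 20 d{\left(5,-5 \right)} = \left(-36\right) 20 \left(5 - 5\right)^{2} = - 720 \cdot 0^{2} = \left(-720\right) 0 = 0$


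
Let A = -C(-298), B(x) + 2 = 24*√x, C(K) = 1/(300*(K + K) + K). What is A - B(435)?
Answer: 358197/179098 - 24*√435 ≈ -498.56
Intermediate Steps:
C(K) = 1/(601*K) (C(K) = 1/(300*(2*K) + K) = 1/(600*K + K) = 1/(601*K))
B(x) = -2 + 24*√x
A = 1/179098 (A = -1/(601*(-298)) = -(-1)/(601*298) = -1*(-1/179098) = 1/179098 ≈ 5.5835e-6)
A - B(435) = 1/179098 - (-2 + 24*√435) = 1/179098 + (2 - 24*√435) = 358197/179098 - 24*√435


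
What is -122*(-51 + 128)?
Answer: -9394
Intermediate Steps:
-122*(-51 + 128) = -122*77 = -9394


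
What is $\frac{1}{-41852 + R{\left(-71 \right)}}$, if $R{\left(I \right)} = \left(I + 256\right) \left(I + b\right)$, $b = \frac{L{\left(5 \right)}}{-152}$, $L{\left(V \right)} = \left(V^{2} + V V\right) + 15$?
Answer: $- \frac{152}{8370049} \approx -1.816 \cdot 10^{-5}$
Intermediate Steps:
$L{\left(V \right)} = 15 + 2 V^{2}$ ($L{\left(V \right)} = \left(V^{2} + V^{2}\right) + 15 = 2 V^{2} + 15 = 15 + 2 V^{2}$)
$b = - \frac{65}{152}$ ($b = \frac{15 + 2 \cdot 5^{2}}{-152} = \left(15 + 2 \cdot 25\right) \left(- \frac{1}{152}\right) = \left(15 + 50\right) \left(- \frac{1}{152}\right) = 65 \left(- \frac{1}{152}\right) = - \frac{65}{152} \approx -0.42763$)
$R{\left(I \right)} = \left(256 + I\right) \left(- \frac{65}{152} + I\right)$ ($R{\left(I \right)} = \left(I + 256\right) \left(I - \frac{65}{152}\right) = \left(256 + I\right) \left(- \frac{65}{152} + I\right)$)
$\frac{1}{-41852 + R{\left(-71 \right)}} = \frac{1}{-41852 + \left(- \frac{2080}{19} + \left(-71\right)^{2} + \frac{38847}{152} \left(-71\right)\right)} = \frac{1}{-41852 - \frac{2008545}{152}} = \frac{1}{- \frac{8370049}{152}} = - \frac{152}{8370049}$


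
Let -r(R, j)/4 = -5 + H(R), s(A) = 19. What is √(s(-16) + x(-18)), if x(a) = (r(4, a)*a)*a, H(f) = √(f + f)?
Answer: √(6499 - 2592*√2) ≈ 53.229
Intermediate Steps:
H(f) = √2*√f (H(f) = √(2*f) = √2*√f)
r(R, j) = 20 - 4*√2*√R (r(R, j) = -4*(-5 + √2*√R) = 20 - 4*√2*√R)
x(a) = a²*(20 - 8*√2) (x(a) = ((20 - 4*√2*√4)*a)*a = ((20 - 4*√2*2)*a)*a = ((20 - 8*√2)*a)*a = (a*(20 - 8*√2))*a = a²*(20 - 8*√2))
√(s(-16) + x(-18)) = √(19 + (-18)²*(20 - 8*√2)) = √(19 + 324*(20 - 8*√2)) = √(19 + (6480 - 2592*√2)) = √(6499 - 2592*√2)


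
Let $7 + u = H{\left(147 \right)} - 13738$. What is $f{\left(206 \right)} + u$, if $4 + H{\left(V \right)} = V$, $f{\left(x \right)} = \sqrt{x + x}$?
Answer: $-13602 + 2 \sqrt{103} \approx -13582.0$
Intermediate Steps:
$f{\left(x \right)} = \sqrt{2} \sqrt{x}$ ($f{\left(x \right)} = \sqrt{2 x} = \sqrt{2} \sqrt{x}$)
$H{\left(V \right)} = -4 + V$
$u = -13602$ ($u = -7 + \left(\left(-4 + 147\right) - 13738\right) = -7 + \left(143 - 13738\right) = -7 - 13595 = -13602$)
$f{\left(206 \right)} + u = \sqrt{2} \sqrt{206} - 13602 = 2 \sqrt{103} - 13602 = -13602 + 2 \sqrt{103}$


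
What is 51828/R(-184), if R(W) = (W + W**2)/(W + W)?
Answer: -34552/61 ≈ -566.43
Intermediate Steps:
R(W) = (W + W**2)/(2*W) (R(W) = (W + W**2)/((2*W)) = (W + W**2)*(1/(2*W)) = (W + W**2)/(2*W))
51828/R(-184) = 51828/(1/2 + (1/2)*(-184)) = 51828/(1/2 - 92) = 51828/(-183/2) = 51828*(-2/183) = -34552/61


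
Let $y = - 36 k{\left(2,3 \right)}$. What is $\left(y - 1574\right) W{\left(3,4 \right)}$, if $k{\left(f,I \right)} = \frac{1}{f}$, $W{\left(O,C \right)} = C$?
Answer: $-6368$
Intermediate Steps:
$y = -18$ ($y = - \frac{36}{2} = \left(-36\right) \frac{1}{2} = -18$)
$\left(y - 1574\right) W{\left(3,4 \right)} = \left(-18 - 1574\right) 4 = \left(-1592\right) 4 = -6368$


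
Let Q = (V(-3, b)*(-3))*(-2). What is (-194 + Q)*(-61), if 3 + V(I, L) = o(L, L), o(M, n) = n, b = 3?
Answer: 11834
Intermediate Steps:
V(I, L) = -3 + L
Q = 0 (Q = ((-3 + 3)*(-3))*(-2) = (0*(-3))*(-2) = 0*(-2) = 0)
(-194 + Q)*(-61) = (-194 + 0)*(-61) = -194*(-61) = 11834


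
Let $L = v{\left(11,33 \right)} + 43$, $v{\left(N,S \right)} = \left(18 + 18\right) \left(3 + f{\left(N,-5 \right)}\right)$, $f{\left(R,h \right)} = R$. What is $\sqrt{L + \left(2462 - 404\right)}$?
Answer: $\sqrt{2605} \approx 51.039$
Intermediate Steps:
$v{\left(N,S \right)} = 108 + 36 N$ ($v{\left(N,S \right)} = \left(18 + 18\right) \left(3 + N\right) = 36 \left(3 + N\right) = 108 + 36 N$)
$L = 547$ ($L = \left(108 + 36 \cdot 11\right) + 43 = \left(108 + 396\right) + 43 = 504 + 43 = 547$)
$\sqrt{L + \left(2462 - 404\right)} = \sqrt{547 + \left(2462 - 404\right)} = \sqrt{547 + 2058} = \sqrt{2605}$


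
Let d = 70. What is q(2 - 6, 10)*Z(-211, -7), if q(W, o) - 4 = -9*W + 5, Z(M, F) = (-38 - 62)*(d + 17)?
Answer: -391500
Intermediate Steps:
Z(M, F) = -8700 (Z(M, F) = (-38 - 62)*(70 + 17) = -100*87 = -8700)
q(W, o) = 9 - 9*W (q(W, o) = 4 + (-9*W + 5) = 4 + (5 - 9*W) = 9 - 9*W)
q(2 - 6, 10)*Z(-211, -7) = (9 - 9*(2 - 6))*(-8700) = (9 - 9*(-4))*(-8700) = (9 + 36)*(-8700) = 45*(-8700) = -391500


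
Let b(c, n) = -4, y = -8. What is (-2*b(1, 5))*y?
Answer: -64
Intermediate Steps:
(-2*b(1, 5))*y = -2*(-4)*(-8) = 8*(-8) = -64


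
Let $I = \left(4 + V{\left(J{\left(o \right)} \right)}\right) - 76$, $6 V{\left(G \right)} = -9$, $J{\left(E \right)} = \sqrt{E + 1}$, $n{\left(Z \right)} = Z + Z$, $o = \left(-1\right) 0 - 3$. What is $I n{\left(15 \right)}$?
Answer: $-2205$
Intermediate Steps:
$o = -3$ ($o = 0 - 3 = -3$)
$n{\left(Z \right)} = 2 Z$
$J{\left(E \right)} = \sqrt{1 + E}$
$V{\left(G \right)} = - \frac{3}{2}$ ($V{\left(G \right)} = \frac{1}{6} \left(-9\right) = - \frac{3}{2}$)
$I = - \frac{147}{2}$ ($I = \left(4 - \frac{3}{2}\right) - 76 = \frac{5}{2} - 76 = - \frac{147}{2} \approx -73.5$)
$I n{\left(15 \right)} = - \frac{147 \cdot 2 \cdot 15}{2} = \left(- \frac{147}{2}\right) 30 = -2205$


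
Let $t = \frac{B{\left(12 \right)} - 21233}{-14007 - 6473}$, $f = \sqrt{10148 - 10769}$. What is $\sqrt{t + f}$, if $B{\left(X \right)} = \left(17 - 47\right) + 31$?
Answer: $\frac{\sqrt{6635 + 19200 i \sqrt{69}}}{80} \approx 3.604 + 3.4572 i$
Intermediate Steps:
$B{\left(X \right)} = 1$ ($B{\left(X \right)} = -30 + 31 = 1$)
$f = 3 i \sqrt{69}$ ($f = \sqrt{-621} = 3 i \sqrt{69} \approx 24.92 i$)
$t = \frac{1327}{1280}$ ($t = \frac{1 - 21233}{-14007 - 6473} = - \frac{21232}{-20480} = \left(-21232\right) \left(- \frac{1}{20480}\right) = \frac{1327}{1280} \approx 1.0367$)
$\sqrt{t + f} = \sqrt{\frac{1327}{1280} + 3 i \sqrt{69}}$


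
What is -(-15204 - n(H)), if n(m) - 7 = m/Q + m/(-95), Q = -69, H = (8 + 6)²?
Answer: 99675961/6555 ≈ 15206.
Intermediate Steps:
H = 196 (H = 14² = 196)
n(m) = 7 - 164*m/6555 (n(m) = 7 + (m/(-69) + m/(-95)) = 7 + (m*(-1/69) + m*(-1/95)) = 7 + (-m/69 - m/95) = 7 - 164*m/6555)
-(-15204 - n(H)) = -(-15204 - (7 - 164/6555*196)) = -(-15204 - (7 - 32144/6555)) = -(-15204 - 1*13741/6555) = -(-15204 - 13741/6555) = -1*(-99675961/6555) = 99675961/6555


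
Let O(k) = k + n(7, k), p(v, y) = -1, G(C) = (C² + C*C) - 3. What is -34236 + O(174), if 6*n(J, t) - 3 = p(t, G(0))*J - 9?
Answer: -204385/6 ≈ -34064.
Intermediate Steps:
G(C) = -3 + 2*C² (G(C) = (C² + C²) - 3 = 2*C² - 3 = -3 + 2*C²)
n(J, t) = -1 - J/6 (n(J, t) = ½ + (-J - 9)/6 = ½ + (-9 - J)/6 = ½ + (-3/2 - J/6) = -1 - J/6)
O(k) = -13/6 + k (O(k) = k + (-1 - ⅙*7) = k + (-1 - 7/6) = k - 13/6 = -13/6 + k)
-34236 + O(174) = -34236 + (-13/6 + 174) = -34236 + 1031/6 = -204385/6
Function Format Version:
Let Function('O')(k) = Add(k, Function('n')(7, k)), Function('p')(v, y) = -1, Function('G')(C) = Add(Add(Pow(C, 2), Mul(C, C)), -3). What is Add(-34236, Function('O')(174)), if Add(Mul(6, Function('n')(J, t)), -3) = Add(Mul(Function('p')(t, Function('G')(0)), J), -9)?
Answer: Rational(-204385, 6) ≈ -34064.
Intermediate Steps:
Function('G')(C) = Add(-3, Mul(2, Pow(C, 2))) (Function('G')(C) = Add(Add(Pow(C, 2), Pow(C, 2)), -3) = Add(Mul(2, Pow(C, 2)), -3) = Add(-3, Mul(2, Pow(C, 2))))
Function('n')(J, t) = Add(-1, Mul(Rational(-1, 6), J)) (Function('n')(J, t) = Add(Rational(1, 2), Mul(Rational(1, 6), Add(Mul(-1, J), -9))) = Add(Rational(1, 2), Mul(Rational(1, 6), Add(-9, Mul(-1, J)))) = Add(Rational(1, 2), Add(Rational(-3, 2), Mul(Rational(-1, 6), J))) = Add(-1, Mul(Rational(-1, 6), J)))
Function('O')(k) = Add(Rational(-13, 6), k) (Function('O')(k) = Add(k, Add(-1, Mul(Rational(-1, 6), 7))) = Add(k, Add(-1, Rational(-7, 6))) = Add(k, Rational(-13, 6)) = Add(Rational(-13, 6), k))
Add(-34236, Function('O')(174)) = Add(-34236, Add(Rational(-13, 6), 174)) = Add(-34236, Rational(1031, 6)) = Rational(-204385, 6)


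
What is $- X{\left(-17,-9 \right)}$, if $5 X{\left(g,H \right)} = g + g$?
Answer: $\frac{34}{5} \approx 6.8$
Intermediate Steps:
$X{\left(g,H \right)} = \frac{2 g}{5}$ ($X{\left(g,H \right)} = \frac{g + g}{5} = \frac{2 g}{5}$)
$- X{\left(-17,-9 \right)} = - \frac{2 \left(-17\right)}{5} = \left(-1\right) \left(- \frac{34}{5}\right) = \frac{34}{5}$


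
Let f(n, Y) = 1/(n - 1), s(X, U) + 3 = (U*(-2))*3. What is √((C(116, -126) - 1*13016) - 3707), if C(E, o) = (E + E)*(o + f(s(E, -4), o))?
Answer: I*√1148585/5 ≈ 214.34*I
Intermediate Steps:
s(X, U) = -3 - 6*U (s(X, U) = -3 + (U*(-2))*3 = -3 - 2*U*3 = -3 - 6*U)
f(n, Y) = 1/(-1 + n)
C(E, o) = 2*E*(1/20 + o) (C(E, o) = (E + E)*(o + 1/(-1 + (-3 - 6*(-4)))) = (2*E)*(o + 1/(-1 + (-3 + 24))) = (2*E)*(o + 1/(-1 + 21)) = (2*E)*(o + 1/20) = (2*E)*(1/20 + o) = 2*E*(1/20 + o))
√((C(116, -126) - 1*13016) - 3707) = √(((⅒)*116*(1 + 20*(-126)) - 1*13016) - 3707) = √(((⅒)*116*(1 - 2520) - 13016) - 3707) = √(((⅒)*116*(-2519) - 13016) - 3707) = √((-146102/5 - 13016) - 3707) = √(-211182/5 - 3707) = √(-229717/5) = I*√1148585/5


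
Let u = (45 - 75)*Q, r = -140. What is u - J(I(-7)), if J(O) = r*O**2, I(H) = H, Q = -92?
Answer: 9620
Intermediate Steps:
J(O) = -140*O**2
u = 2760 (u = (45 - 75)*(-92) = -30*(-92) = 2760)
u - J(I(-7)) = 2760 - (-140)*(-7)**2 = 2760 - (-140)*49 = 2760 - 1*(-6860) = 2760 + 6860 = 9620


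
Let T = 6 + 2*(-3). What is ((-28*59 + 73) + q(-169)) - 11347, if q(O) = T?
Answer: -12926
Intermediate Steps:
T = 0 (T = 6 - 6 = 0)
q(O) = 0
((-28*59 + 73) + q(-169)) - 11347 = ((-28*59 + 73) + 0) - 11347 = ((-1652 + 73) + 0) - 11347 = (-1579 + 0) - 11347 = -1579 - 11347 = -12926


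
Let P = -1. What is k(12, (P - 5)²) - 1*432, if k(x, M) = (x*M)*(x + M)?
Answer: 20304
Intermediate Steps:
k(x, M) = M*x*(M + x) (k(x, M) = (M*x)*(M + x) = M*x*(M + x))
k(12, (P - 5)²) - 1*432 = (-1 - 5)²*12*((-1 - 5)² + 12) - 1*432 = (-6)²*12*((-6)² + 12) - 432 = 36*12*(36 + 12) - 432 = 36*12*48 - 432 = 20736 - 432 = 20304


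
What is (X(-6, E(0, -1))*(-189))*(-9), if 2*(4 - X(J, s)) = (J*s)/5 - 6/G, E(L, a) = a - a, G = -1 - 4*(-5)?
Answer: 134379/19 ≈ 7072.6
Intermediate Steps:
G = 19 (G = -1 + 20 = 19)
E(L, a) = 0
X(J, s) = 79/19 - J*s/10 (X(J, s) = 4 - ((J*s)/5 - 6/19)/2 = 4 - ((J*s)*(⅕) - 6*1/19)/2 = 4 - (J*s/5 - 6/19)/2 = 4 - (-6/19 + J*s/5)/2 = 4 + (3/19 - J*s/10) = 79/19 - J*s/10)
(X(-6, E(0, -1))*(-189))*(-9) = ((79/19 - ⅒*(-6)*0)*(-189))*(-9) = ((79/19 + 0)*(-189))*(-9) = ((79/19)*(-189))*(-9) = -14931/19*(-9) = 134379/19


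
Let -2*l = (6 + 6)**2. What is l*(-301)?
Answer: 21672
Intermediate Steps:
l = -72 (l = -(6 + 6)**2/2 = -1/2*12**2 = -1/2*144 = -72)
l*(-301) = -72*(-301) = 21672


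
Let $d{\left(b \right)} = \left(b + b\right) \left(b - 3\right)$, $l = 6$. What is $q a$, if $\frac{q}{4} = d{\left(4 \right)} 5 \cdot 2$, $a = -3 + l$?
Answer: $960$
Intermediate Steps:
$d{\left(b \right)} = 2 b \left(-3 + b\right)$
$a = 3$ ($a = -3 + 6 = 3$)
$q = 320$ ($q = 4 \cdot 2 \cdot 4 \left(-3 + 4\right) 5 \cdot 2 = 4 \cdot 2 \cdot 4 \cdot 1 \cdot 5 \cdot 2 = 4 \cdot 8 \cdot 5 \cdot 2 = 4 \cdot 40 \cdot 2 = 4 \cdot 80 = 320$)
$q a = 320 \cdot 3 = 960$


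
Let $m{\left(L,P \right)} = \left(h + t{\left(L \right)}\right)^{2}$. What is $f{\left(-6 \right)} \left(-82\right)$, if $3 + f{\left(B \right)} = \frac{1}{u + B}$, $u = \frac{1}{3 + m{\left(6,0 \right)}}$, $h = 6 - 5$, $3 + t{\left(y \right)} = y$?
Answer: $\frac{29356}{113} \approx 259.79$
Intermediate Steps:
$t{\left(y \right)} = -3 + y$
$h = 1$
$m{\left(L,P \right)} = \left(-2 + L\right)^{2}$ ($m{\left(L,P \right)} = \left(1 + \left(-3 + L\right)\right)^{2} = \left(-2 + L\right)^{2}$)
$u = \frac{1}{19}$ ($u = \frac{1}{3 + \left(-2 + 6\right)^{2}} = \frac{1}{3 + 4^{2}} = \frac{1}{3 + 16} = \frac{1}{19} \approx 0.052632$)
$f{\left(B \right)} = -3 + \frac{1}{\frac{1}{19} + B}$
$f{\left(-6 \right)} \left(-82\right) = \frac{16 - -342}{1 + 19 \left(-6\right)} \left(-82\right) = \frac{16 + 342}{1 - 114} \left(-82\right) = \frac{1}{-113} \cdot 358 \left(-82\right) = \left(- \frac{1}{113}\right) 358 \left(-82\right) = \left(- \frac{358}{113}\right) \left(-82\right) = \frac{29356}{113}$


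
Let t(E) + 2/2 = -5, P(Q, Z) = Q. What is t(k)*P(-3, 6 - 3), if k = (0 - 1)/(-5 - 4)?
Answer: 18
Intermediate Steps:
k = ⅑ (k = -1/(-9) = -1*(-⅑) = ⅑ ≈ 0.11111)
t(E) = -6 (t(E) = -1 - 5 = -6)
t(k)*P(-3, 6 - 3) = -6*(-3) = 18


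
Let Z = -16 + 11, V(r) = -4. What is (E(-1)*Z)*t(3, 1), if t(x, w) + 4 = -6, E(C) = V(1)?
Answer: -200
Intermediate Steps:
E(C) = -4
t(x, w) = -10 (t(x, w) = -4 - 6 = -10)
Z = -5
(E(-1)*Z)*t(3, 1) = -4*(-5)*(-10) = 20*(-10) = -200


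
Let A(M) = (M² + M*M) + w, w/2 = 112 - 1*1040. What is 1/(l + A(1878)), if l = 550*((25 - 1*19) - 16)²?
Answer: 1/7106912 ≈ 1.4071e-7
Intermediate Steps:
w = -1856 (w = 2*(112 - 1*1040) = 2*(112 - 1040) = 2*(-928) = -1856)
l = 55000 (l = 550*((25 - 19) - 16)² = 550*(6 - 16)² = 550*(-10)² = 550*100 = 55000)
A(M) = -1856 + 2*M² (A(M) = (M² + M*M) - 1856 = (M² + M²) - 1856 = 2*M² - 1856 = -1856 + 2*M²)
1/(l + A(1878)) = 1/(55000 + (-1856 + 2*1878²)) = 1/(55000 + (-1856 + 2*3526884)) = 1/(55000 + (-1856 + 7053768)) = 1/(55000 + 7051912) = 1/7106912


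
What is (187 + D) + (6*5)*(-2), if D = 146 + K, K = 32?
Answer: 305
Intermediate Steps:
D = 178 (D = 146 + 32 = 178)
(187 + D) + (6*5)*(-2) = (187 + 178) + (6*5)*(-2) = 365 + 30*(-2) = 365 - 60 = 305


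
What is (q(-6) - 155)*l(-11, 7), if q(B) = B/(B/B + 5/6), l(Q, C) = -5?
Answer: 8705/11 ≈ 791.36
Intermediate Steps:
q(B) = 6*B/11 (q(B) = B/(1 + 5*(⅙)) = B/(1 + ⅚) = B/(11/6) = B*(6/11) = 6*B/11)
(q(-6) - 155)*l(-11, 7) = ((6/11)*(-6) - 155)*(-5) = (-36/11 - 155)*(-5) = -1741/11*(-5) = 8705/11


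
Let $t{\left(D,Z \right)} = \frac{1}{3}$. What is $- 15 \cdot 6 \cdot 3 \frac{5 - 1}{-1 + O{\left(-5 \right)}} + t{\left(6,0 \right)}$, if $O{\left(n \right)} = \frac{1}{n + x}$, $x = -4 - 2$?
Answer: $\frac{2971}{3} \approx 990.33$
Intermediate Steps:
$x = -6$
$O{\left(n \right)} = \frac{1}{-6 + n}$ ($O{\left(n \right)} = \frac{1}{n - 6} = \frac{1}{-6 + n}$)
$t{\left(D,Z \right)} = \frac{1}{3}$
$- 15 \cdot 6 \cdot 3 \frac{5 - 1}{-1 + O{\left(-5 \right)}} + t{\left(6,0 \right)} = - 15 \cdot 6 \cdot 3 \frac{5 - 1}{-1 + \frac{1}{-6 - 5}} + \frac{1}{3} = - 15 \cdot 18 \frac{4}{-1 + \frac{1}{-11}} + \frac{1}{3} = - 15 \cdot 18 \frac{4}{-1 - \frac{1}{11}} + \frac{1}{3} = - 15 \cdot 18 \frac{4}{- \frac{12}{11}} + \frac{1}{3} = - 15 \cdot 18 \cdot 4 \left(- \frac{11}{12}\right) + \frac{1}{3} = - 15 \cdot 18 \left(- \frac{11}{3}\right) + \frac{1}{3} = \left(-15\right) \left(-66\right) + \frac{1}{3} = 990 + \frac{1}{3} = \frac{2971}{3}$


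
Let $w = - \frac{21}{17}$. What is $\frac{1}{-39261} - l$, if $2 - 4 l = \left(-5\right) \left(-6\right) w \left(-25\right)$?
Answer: $\frac{154256452}{667437} \approx 231.12$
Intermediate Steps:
$w = - \frac{21}{17}$ ($w = \left(-21\right) \frac{1}{17} = - \frac{21}{17} \approx -1.2353$)
$l = - \frac{3929}{17}$ ($l = \frac{1}{2} - \frac{\left(-5\right) \left(-6\right) \left(- \frac{21}{17}\right) \left(-25\right)}{4} = \frac{1}{2} - \frac{30 \left(- \frac{21}{17}\right) \left(-25\right)}{4} = \frac{1}{2} - \frac{\left(- \frac{630}{17}\right) \left(-25\right)}{4} = \frac{1}{2} - \frac{7875}{34} = - \frac{3929}{17} \approx -231.12$)
$\frac{1}{-39261} - l = \frac{1}{-39261} - - \frac{3929}{17} = - \frac{1}{39261} + \frac{3929}{17} = \frac{154256452}{667437}$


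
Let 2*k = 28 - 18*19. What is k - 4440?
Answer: -4597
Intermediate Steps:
k = -157 (k = (28 - 18*19)/2 = (28 - 342)/2 = (½)*(-314) = -157)
k - 4440 = -157 - 4440 = -4597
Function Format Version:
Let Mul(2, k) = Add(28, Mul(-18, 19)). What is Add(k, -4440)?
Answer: -4597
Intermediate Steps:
k = -157 (k = Mul(Rational(1, 2), Add(28, Mul(-18, 19))) = Mul(Rational(1, 2), Add(28, -342)) = Mul(Rational(1, 2), -314) = -157)
Add(k, -4440) = Add(-157, -4440) = -4597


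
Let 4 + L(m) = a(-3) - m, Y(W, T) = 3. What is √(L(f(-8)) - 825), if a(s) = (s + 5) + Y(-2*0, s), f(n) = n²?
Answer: 2*I*√222 ≈ 29.799*I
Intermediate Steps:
a(s) = 8 + s (a(s) = (s + 5) + 3 = (5 + s) + 3 = 8 + s)
L(m) = 1 - m (L(m) = -4 + ((8 - 3) - m) = -4 + (5 - m) = 1 - m)
√(L(f(-8)) - 825) = √((1 - 1*(-8)²) - 825) = √((1 - 1*64) - 825) = √((1 - 64) - 825) = √(-63 - 825) = √(-888) = 2*I*√222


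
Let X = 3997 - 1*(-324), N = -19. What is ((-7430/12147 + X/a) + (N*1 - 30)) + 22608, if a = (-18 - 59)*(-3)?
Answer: 21116784940/935319 ≈ 22577.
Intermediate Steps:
a = 231 (a = -77*(-3) = 231)
X = 4321 (X = 3997 + 324 = 4321)
((-7430/12147 + X/a) + (N*1 - 30)) + 22608 = ((-7430/12147 + 4321/231) + (-19*1 - 30)) + 22608 = ((-7430*1/12147 + 4321*(1/231)) + (-19 - 30)) + 22608 = ((-7430/12147 + 4321/231) - 49) + 22608 = (16923619/935319 - 49) + 22608 = -28907012/935319 + 22608 = 21116784940/935319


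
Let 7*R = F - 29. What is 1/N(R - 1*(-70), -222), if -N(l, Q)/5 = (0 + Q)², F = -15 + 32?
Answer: -1/246420 ≈ -4.0581e-6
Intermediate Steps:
F = 17
R = -12/7 (R = (17 - 29)/7 = (⅐)*(-12) = -12/7 ≈ -1.7143)
N(l, Q) = -5*Q² (N(l, Q) = -5*(0 + Q)² = -5*Q²)
1/N(R - 1*(-70), -222) = 1/(-5*(-222)²) = 1/(-5*49284) = 1/(-246420) = -1/246420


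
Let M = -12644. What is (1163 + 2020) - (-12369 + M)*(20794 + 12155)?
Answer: 824156520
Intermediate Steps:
(1163 + 2020) - (-12369 + M)*(20794 + 12155) = (1163 + 2020) - (-12369 - 12644)*(20794 + 12155) = 3183 - (-25013)*32949 = 3183 - 1*(-824153337) = 3183 + 824153337 = 824156520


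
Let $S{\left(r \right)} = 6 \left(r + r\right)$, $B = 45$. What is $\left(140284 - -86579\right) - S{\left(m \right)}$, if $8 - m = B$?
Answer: $227307$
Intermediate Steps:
$m = -37$ ($m = 8 - 45 = -37$)
$S{\left(r \right)} = 12 r$ ($S{\left(r \right)} = 6 \cdot 2 r = 12 r$)
$\left(140284 - -86579\right) - S{\left(m \right)} = \left(140284 - -86579\right) - 12 \left(-37\right) = \left(140284 + 86579\right) - -444 = 226863 + 444 = 227307$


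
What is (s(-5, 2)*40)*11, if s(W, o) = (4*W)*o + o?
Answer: -16720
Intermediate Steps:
s(W, o) = o + 4*W*o (s(W, o) = 4*W*o + o = o + 4*W*o)
(s(-5, 2)*40)*11 = ((2*(1 + 4*(-5)))*40)*11 = ((2*(1 - 20))*40)*11 = ((2*(-19))*40)*11 = -38*40*11 = -1520*11 = -16720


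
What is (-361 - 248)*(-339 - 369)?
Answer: 431172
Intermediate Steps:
(-361 - 248)*(-339 - 369) = -609*(-708) = 431172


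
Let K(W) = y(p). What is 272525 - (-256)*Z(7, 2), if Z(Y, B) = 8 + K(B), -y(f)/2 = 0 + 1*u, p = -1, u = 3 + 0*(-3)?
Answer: 273037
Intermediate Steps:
u = 3 (u = 3 + 0 = 3)
y(f) = -6 (y(f) = -2*(0 + 1*3) = -2*(0 + 3) = -2*3 = -6)
K(W) = -6
Z(Y, B) = 2 (Z(Y, B) = 8 - 6 = 2)
272525 - (-256)*Z(7, 2) = 272525 - (-256)*2 = 272525 - 1*(-512) = 272525 + 512 = 273037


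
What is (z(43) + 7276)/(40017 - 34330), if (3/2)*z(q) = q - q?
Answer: 7276/5687 ≈ 1.2794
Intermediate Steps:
z(q) = 0 (z(q) = 2*(q - q)/3 = (2/3)*0 = 0)
(z(43) + 7276)/(40017 - 34330) = (0 + 7276)/(40017 - 34330) = 7276/5687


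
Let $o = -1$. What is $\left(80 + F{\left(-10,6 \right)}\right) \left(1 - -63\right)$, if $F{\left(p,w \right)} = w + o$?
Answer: $5440$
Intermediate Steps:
$F{\left(p,w \right)} = -1 + w$ ($F{\left(p,w \right)} = w - 1 = -1 + w$)
$\left(80 + F{\left(-10,6 \right)}\right) \left(1 - -63\right) = \left(80 + \left(-1 + 6\right)\right) \left(1 - -63\right) = \left(80 + 5\right) \left(1 + 63\right) = 85 \cdot 64 = 5440$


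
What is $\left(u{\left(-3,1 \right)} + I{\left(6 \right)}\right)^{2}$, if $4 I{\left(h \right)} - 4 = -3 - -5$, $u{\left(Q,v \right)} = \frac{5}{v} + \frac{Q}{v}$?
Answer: $\frac{49}{4} \approx 12.25$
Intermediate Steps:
$I{\left(h \right)} = \frac{3}{2}$ ($I{\left(h \right)} = 1 + \frac{-3 - -5}{4} = 1 + \frac{-3 + 5}{4} = 1 + \frac{1}{4} \cdot 2 = 1 + \frac{1}{2} = \frac{3}{2}$)
$\left(u{\left(-3,1 \right)} + I{\left(6 \right)}\right)^{2} = \left(\frac{5 - 3}{1} + \frac{3}{2}\right)^{2} = \left(1 \cdot 2 + \frac{3}{2}\right)^{2} = \left(2 + \frac{3}{2}\right)^{2} = \left(\frac{7}{2}\right)^{2} = \frac{49}{4}$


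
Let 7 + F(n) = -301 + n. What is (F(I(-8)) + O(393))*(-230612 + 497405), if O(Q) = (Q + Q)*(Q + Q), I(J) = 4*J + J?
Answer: 164730804264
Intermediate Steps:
I(J) = 5*J
F(n) = -308 + n (F(n) = -7 + (-301 + n) = -308 + n)
O(Q) = 4*Q² (O(Q) = (2*Q)*(2*Q) = 4*Q²)
(F(I(-8)) + O(393))*(-230612 + 497405) = ((-308 + 5*(-8)) + 4*393²)*(-230612 + 497405) = ((-308 - 40) + 4*154449)*266793 = (-348 + 617796)*266793 = 617448*266793 = 164730804264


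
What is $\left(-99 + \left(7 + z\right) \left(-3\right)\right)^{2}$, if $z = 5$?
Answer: $18225$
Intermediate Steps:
$\left(-99 + \left(7 + z\right) \left(-3\right)\right)^{2} = \left(-99 + \left(7 + 5\right) \left(-3\right)\right)^{2} = \left(-99 + 12 \left(-3\right)\right)^{2} = \left(-99 - 36\right)^{2} = \left(-135\right)^{2} = 18225$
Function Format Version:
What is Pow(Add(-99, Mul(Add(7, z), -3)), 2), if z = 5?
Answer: 18225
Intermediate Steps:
Pow(Add(-99, Mul(Add(7, z), -3)), 2) = Pow(Add(-99, Mul(Add(7, 5), -3)), 2) = Pow(Add(-99, Mul(12, -3)), 2) = Pow(Add(-99, -36), 2) = Pow(-135, 2) = 18225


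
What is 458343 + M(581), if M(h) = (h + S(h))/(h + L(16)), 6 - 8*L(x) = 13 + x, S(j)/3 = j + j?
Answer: 2119868911/4625 ≈ 4.5835e+5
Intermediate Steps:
S(j) = 6*j (S(j) = 3*(j + j) = 3*(2*j) = 6*j)
L(x) = -7/8 - x/8 (L(x) = 3/4 - (13 + x)/8 = 3/4 + (-13/8 - x/8) = -7/8 - x/8)
M(h) = 7*h/(-23/8 + h) (M(h) = (h + 6*h)/(h + (-7/8 - 1/8*16)) = (7*h)/(h + (-7/8 - 2)) = (7*h)/(h - 23/8) = (7*h)/(-23/8 + h) = 7*h/(-23/8 + h))
458343 + M(581) = 458343 + 56*581/(-23 + 8*581) = 458343 + 56*581/(-23 + 4648) = 458343 + 56*581/4625 = 458343 + 56*581*(1/4625) = 458343 + 32536/4625 = 2119868911/4625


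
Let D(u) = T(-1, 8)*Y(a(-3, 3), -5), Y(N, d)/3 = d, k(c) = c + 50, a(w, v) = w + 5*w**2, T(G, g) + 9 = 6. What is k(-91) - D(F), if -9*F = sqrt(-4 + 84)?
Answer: -86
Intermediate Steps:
T(G, g) = -3 (T(G, g) = -9 + 6 = -3)
k(c) = 50 + c
Y(N, d) = 3*d
F = -4*sqrt(5)/9 (F = -sqrt(-4 + 84)/9 = -4*sqrt(5)/9 ≈ -0.99381)
D(u) = 45 (D(u) = -9*(-5) = -3*(-15) = 45)
k(-91) - D(F) = (50 - 91) - 1*45 = -41 - 45 = -86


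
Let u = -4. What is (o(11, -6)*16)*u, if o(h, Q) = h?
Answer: -704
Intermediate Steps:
(o(11, -6)*16)*u = (11*16)*(-4) = 176*(-4) = -704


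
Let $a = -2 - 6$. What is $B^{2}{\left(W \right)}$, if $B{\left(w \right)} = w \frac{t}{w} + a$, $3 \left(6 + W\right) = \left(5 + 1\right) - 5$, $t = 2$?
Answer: $36$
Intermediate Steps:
$W = - \frac{17}{3}$ ($W = -6 + \frac{\left(5 + 1\right) - 5}{3} = -6 + \frac{6 - 5}{3} = -6 + \frac{1}{3} \cdot 1 = -6 + \frac{1}{3} = - \frac{17}{3} \approx -5.6667$)
$a = -8$ ($a = -2 - 6 = -8$)
$B{\left(w \right)} = -6$ ($B{\left(w \right)} = w \frac{2}{w} - 8 = 2 - 8 = -6$)
$B^{2}{\left(W \right)} = \left(-6\right)^{2} = 36$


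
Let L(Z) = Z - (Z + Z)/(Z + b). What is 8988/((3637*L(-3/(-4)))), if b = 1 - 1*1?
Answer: -35952/18185 ≈ -1.9770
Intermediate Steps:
b = 0 (b = 1 - 1 = 0)
L(Z) = -2 + Z (L(Z) = Z - (Z + Z)/(Z + 0) = Z - 2*Z/Z = Z - 1*2 = Z - 2 = -2 + Z)
8988/((3637*L(-3/(-4)))) = 8988/((3637*(-2 - 3/(-4)))) = 8988/((3637*(-2 - 3*(-¼)))) = 8988/((3637*(-2 + ¾))) = 8988/((3637*(-5/4))) = 8988/(-18185/4) = 8988*(-4/18185) = -35952/18185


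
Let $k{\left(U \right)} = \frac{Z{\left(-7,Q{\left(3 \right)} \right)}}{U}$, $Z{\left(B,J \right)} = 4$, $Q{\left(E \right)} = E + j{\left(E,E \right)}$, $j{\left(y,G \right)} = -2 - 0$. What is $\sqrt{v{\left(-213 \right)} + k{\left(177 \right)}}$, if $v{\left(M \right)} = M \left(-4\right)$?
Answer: $\frac{2 \sqrt{6673254}}{177} \approx 29.189$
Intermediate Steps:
$j{\left(y,G \right)} = -2$ ($j{\left(y,G \right)} = -2 + 0 = -2$)
$Q{\left(E \right)} = -2 + E$ ($Q{\left(E \right)} = E - 2 = -2 + E$)
$k{\left(U \right)} = \frac{4}{U}$
$v{\left(M \right)} = - 4 M$
$\sqrt{v{\left(-213 \right)} + k{\left(177 \right)}} = \sqrt{\left(-4\right) \left(-213\right) + \frac{4}{177}} = \sqrt{852 + 4 \cdot \frac{1}{177}} = \sqrt{852 + \frac{4}{177}} = \sqrt{\frac{150808}{177}} = \frac{2 \sqrt{6673254}}{177}$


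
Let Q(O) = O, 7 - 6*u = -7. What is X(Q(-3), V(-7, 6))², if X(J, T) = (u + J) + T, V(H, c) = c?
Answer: 256/9 ≈ 28.444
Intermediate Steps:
u = 7/3 (u = 7/6 - ⅙*(-7) = 7/6 + 7/6 = 7/3 ≈ 2.3333)
X(J, T) = 7/3 + J + T (X(J, T) = (7/3 + J) + T = 7/3 + J + T)
X(Q(-3), V(-7, 6))² = (7/3 - 3 + 6)² = (16/3)² = 256/9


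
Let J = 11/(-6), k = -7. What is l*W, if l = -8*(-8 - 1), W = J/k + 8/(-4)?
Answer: -876/7 ≈ -125.14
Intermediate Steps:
J = -11/6 (J = 11*(-⅙) = -11/6 ≈ -1.8333)
W = -73/42 (W = -11/6/(-7) + 8/(-4) = -11/6*(-⅐) + 8*(-¼) = 11/42 - 2 = -73/42 ≈ -1.7381)
l = 72 (l = -8*(-9) = 72)
l*W = 72*(-73/42) = -876/7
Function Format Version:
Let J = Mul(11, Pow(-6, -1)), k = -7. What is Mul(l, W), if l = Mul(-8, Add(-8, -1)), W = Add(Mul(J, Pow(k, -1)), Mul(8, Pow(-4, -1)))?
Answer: Rational(-876, 7) ≈ -125.14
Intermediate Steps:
J = Rational(-11, 6) (J = Mul(11, Rational(-1, 6)) = Rational(-11, 6) ≈ -1.8333)
W = Rational(-73, 42) (W = Add(Mul(Rational(-11, 6), Pow(-7, -1)), Mul(8, Pow(-4, -1))) = Add(Mul(Rational(-11, 6), Rational(-1, 7)), Mul(8, Rational(-1, 4))) = Add(Rational(11, 42), -2) = Rational(-73, 42) ≈ -1.7381)
l = 72 (l = Mul(-8, -9) = 72)
Mul(l, W) = Mul(72, Rational(-73, 42)) = Rational(-876, 7)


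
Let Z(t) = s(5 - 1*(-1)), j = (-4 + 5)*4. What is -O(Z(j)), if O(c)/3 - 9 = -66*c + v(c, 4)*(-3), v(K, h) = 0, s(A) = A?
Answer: 1161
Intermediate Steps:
j = 4 (j = 1*4 = 4)
Z(t) = 6 (Z(t) = 5 - 1*(-1) = 5 + 1 = 6)
O(c) = 27 - 198*c (O(c) = 27 + 3*(-66*c + 0*(-3)) = 27 + 3*(-66*c + 0) = 27 + 3*(-66*c) = 27 - 198*c)
-O(Z(j)) = -(27 - 198*6) = -(27 - 1188) = -1*(-1161) = 1161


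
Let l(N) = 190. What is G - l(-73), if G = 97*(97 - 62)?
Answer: 3205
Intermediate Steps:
G = 3395 (G = 97*35 = 3395)
G - l(-73) = 3395 - 1*190 = 3395 - 190 = 3205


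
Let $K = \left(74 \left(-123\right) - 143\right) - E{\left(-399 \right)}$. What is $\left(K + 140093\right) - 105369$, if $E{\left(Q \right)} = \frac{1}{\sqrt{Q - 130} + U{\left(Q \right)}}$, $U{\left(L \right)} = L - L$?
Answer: $25479 + \frac{i}{23} \approx 25479.0 + 0.043478 i$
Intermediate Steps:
$U{\left(L \right)} = 0$
$E{\left(Q \right)} = \frac{1}{\sqrt{-130 + Q}}$ ($E{\left(Q \right)} = \frac{1}{\sqrt{Q - 130} + 0} = \frac{1}{\sqrt{-130 + Q} + 0} = \frac{1}{\sqrt{-130 + Q}}$)
$K = -9245 + \frac{i}{23}$ ($K = \left(74 \left(-123\right) - 143\right) - \frac{1}{\sqrt{-130 - 399}} = \left(-9102 - 143\right) - \frac{1}{\sqrt{-529}} = -9245 - - \frac{i}{23} = -9245 + \frac{i}{23} \approx -9245.0 + 0.043478 i$)
$\left(K + 140093\right) - 105369 = \left(\left(-9245 + \frac{i}{23}\right) + 140093\right) - 105369 = \left(130848 + \frac{i}{23}\right) - 105369 = 25479 + \frac{i}{23}$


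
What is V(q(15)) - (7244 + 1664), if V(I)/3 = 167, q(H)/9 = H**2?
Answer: -8407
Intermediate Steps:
q(H) = 9*H**2
V(I) = 501 (V(I) = 3*167 = 501)
V(q(15)) - (7244 + 1664) = 501 - (7244 + 1664) = 501 - 1*8908 = 501 - 8908 = -8407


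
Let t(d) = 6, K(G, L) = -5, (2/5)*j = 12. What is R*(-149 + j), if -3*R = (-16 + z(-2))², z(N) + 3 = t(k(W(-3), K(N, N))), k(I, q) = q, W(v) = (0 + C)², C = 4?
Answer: 20111/3 ≈ 6703.7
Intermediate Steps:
j = 30 (j = (5/2)*12 = 30)
W(v) = 16 (W(v) = (0 + 4)² = 4² = 16)
z(N) = 3 (z(N) = -3 + 6 = 3)
R = -169/3 (R = -(-16 + 3)²/3 = -⅓*(-13)² = -⅓*169 = -169/3 ≈ -56.333)
R*(-149 + j) = -169*(-149 + 30)/3 = -169/3*(-119) = 20111/3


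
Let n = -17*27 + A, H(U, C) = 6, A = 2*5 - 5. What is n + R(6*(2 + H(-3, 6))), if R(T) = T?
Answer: -406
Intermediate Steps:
A = 5 (A = 10 - 5 = 5)
n = -454 (n = -17*27 + 5 = -459 + 5 = -454)
n + R(6*(2 + H(-3, 6))) = -454 + 6*(2 + 6) = -454 + 6*8 = -454 + 48 = -406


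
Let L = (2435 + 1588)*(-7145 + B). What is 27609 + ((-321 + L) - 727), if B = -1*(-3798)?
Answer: -13438420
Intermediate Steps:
B = 3798
L = -13464981 (L = (2435 + 1588)*(-7145 + 3798) = 4023*(-3347) = -13464981)
27609 + ((-321 + L) - 727) = 27609 + ((-321 - 13464981) - 727) = 27609 + (-13465302 - 727) = 27609 - 13466029 = -13438420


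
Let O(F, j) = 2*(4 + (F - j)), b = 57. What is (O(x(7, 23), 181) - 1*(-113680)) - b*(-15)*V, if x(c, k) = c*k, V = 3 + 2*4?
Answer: 123053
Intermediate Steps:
V = 11 (V = 3 + 8 = 11)
O(F, j) = 8 - 2*j + 2*F (O(F, j) = 2*(4 + F - j) = 8 - 2*j + 2*F)
(O(x(7, 23), 181) - 1*(-113680)) - b*(-15)*V = ((8 - 2*181 + 2*(7*23)) - 1*(-113680)) - 57*(-15)*11 = ((8 - 362 + 2*161) + 113680) - (-855)*11 = ((8 - 362 + 322) + 113680) - 1*(-9405) = (-32 + 113680) + 9405 = 113648 + 9405 = 123053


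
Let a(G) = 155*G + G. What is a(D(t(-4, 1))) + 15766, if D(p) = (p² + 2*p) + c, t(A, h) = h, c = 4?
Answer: 16858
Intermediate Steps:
D(p) = 4 + p² + 2*p (D(p) = (p² + 2*p) + 4 = 4 + p² + 2*p)
a(G) = 156*G
a(D(t(-4, 1))) + 15766 = 156*(4 + 1² + 2*1) + 15766 = 156*(4 + 1 + 2) + 15766 = 156*7 + 15766 = 1092 + 15766 = 16858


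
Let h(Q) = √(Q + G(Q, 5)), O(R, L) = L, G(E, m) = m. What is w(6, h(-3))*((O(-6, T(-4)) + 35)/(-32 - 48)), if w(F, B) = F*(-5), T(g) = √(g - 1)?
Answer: 105/8 + 3*I*√5/8 ≈ 13.125 + 0.83853*I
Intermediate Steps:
T(g) = √(-1 + g)
h(Q) = √(5 + Q) (h(Q) = √(Q + 5) = √(5 + Q))
w(F, B) = -5*F
w(6, h(-3))*((O(-6, T(-4)) + 35)/(-32 - 48)) = (-5*6)*((√(-1 - 4) + 35)/(-32 - 48)) = -30*(√(-5) + 35)/(-80) = -30*(I*√5 + 35)*(-1)/80 = -30*(35 + I*√5)*(-1)/80 = -30*(-7/16 - I*√5/80) = 105/8 + 3*I*√5/8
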